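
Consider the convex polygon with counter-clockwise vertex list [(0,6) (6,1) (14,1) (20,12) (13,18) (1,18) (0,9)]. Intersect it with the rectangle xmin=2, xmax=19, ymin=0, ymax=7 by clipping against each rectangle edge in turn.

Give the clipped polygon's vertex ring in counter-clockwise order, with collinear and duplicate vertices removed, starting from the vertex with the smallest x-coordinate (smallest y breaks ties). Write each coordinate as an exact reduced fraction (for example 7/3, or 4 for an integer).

1. After x ≥ 2: [(2,13/3) (6,1) (14,1) (20,12) (13,18) (2,18)]
2. After x ≤ 19: [(2,13/3) (6,1) (14,1) (19,61/6) (19,90/7) (13,18) (2,18)]
3. After y ≥ 0: [(2,13/3) (6,1) (14,1) (19,61/6) (19,90/7) (13,18) (2,18)]
4. After y ≤ 7: [(2,7) (2,13/3) (6,1) (14,1) (190/11,7)]
5. Canonical ring: [(2,13/3) (6,1) (14,1) (190/11,7) (2,7)]

Clipped polygon: [(2,13/3) (6,1) (14,1) (190/11,7) (2,7)]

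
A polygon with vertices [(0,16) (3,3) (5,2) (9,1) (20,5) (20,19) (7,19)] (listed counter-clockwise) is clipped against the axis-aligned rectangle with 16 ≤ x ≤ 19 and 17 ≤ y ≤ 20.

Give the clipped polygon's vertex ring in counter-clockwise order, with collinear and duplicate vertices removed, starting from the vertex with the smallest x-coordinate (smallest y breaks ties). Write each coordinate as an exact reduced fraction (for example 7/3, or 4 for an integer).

1. After x ≥ 16: [(16,39/11) (20,5) (20,19) (16,19)]
2. After x ≤ 19: [(16,39/11) (19,51/11) (19,19) (16,19)]
3. After y ≥ 17: [(16,17) (19,17) (19,19) (16,19)]
4. After y ≤ 20: [(16,17) (19,17) (19,19) (16,19)]
5. Canonical ring: [(16,17) (19,17) (19,19) (16,19)]

Clipped polygon: [(16,17) (19,17) (19,19) (16,19)]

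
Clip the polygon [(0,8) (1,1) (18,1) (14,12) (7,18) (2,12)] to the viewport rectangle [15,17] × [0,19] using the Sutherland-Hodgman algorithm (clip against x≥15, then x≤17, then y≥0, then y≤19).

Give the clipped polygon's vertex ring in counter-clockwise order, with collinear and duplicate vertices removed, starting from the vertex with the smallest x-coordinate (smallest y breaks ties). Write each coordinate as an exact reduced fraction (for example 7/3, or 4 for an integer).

Clipped polygon: [(15,1) (17,1) (17,15/4) (15,37/4)]

1. After x ≥ 15: [(15,1) (18,1) (15,37/4)]
2. After x ≤ 17: [(15,1) (17,1) (17,15/4) (15,37/4)]
3. After y ≥ 0: [(15,1) (17,1) (17,15/4) (15,37/4)]
4. After y ≤ 19: [(15,1) (17,1) (17,15/4) (15,37/4)]
5. Canonical ring: [(15,1) (17,1) (17,15/4) (15,37/4)]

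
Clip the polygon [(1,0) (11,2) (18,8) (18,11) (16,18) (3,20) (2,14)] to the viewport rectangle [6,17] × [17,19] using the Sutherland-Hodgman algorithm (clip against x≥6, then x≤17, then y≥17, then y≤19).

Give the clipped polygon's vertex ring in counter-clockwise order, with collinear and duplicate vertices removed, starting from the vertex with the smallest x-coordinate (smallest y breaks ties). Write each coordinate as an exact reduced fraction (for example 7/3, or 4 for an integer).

1. After x ≥ 6: [(6,1) (11,2) (18,8) (18,11) (16,18) (6,254/13)]
2. After x ≤ 17: [(6,1) (11,2) (17,50/7) (17,29/2) (16,18) (6,254/13)]
3. After y ≥ 17: [(6,17) (114/7,17) (16,18) (6,254/13)]
4. After y ≤ 19: [(6,19) (6,17) (114/7,17) (16,18) (19/2,19)]
5. Canonical ring: [(6,17) (114/7,17) (16,18) (19/2,19) (6,19)]

Clipped polygon: [(6,17) (114/7,17) (16,18) (19/2,19) (6,19)]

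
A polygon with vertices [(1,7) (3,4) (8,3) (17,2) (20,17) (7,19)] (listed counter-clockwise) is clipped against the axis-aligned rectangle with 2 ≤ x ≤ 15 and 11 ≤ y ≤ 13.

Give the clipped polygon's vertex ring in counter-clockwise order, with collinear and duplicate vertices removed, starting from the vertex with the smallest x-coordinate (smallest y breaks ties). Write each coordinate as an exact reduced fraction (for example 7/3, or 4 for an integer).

Clipped polygon: [(3,11) (15,11) (15,13) (4,13)]

1. After x ≥ 2: [(2,9) (2,11/2) (3,4) (8,3) (17,2) (20,17) (7,19)]
2. After x ≤ 15: [(2,9) (2,11/2) (3,4) (8,3) (15,20/9) (15,231/13) (7,19)]
3. After y ≥ 11: [(3,11) (15,11) (15,231/13) (7,19)]
4. After y ≤ 13: [(4,13) (3,11) (15,11) (15,13)]
5. Canonical ring: [(3,11) (15,11) (15,13) (4,13)]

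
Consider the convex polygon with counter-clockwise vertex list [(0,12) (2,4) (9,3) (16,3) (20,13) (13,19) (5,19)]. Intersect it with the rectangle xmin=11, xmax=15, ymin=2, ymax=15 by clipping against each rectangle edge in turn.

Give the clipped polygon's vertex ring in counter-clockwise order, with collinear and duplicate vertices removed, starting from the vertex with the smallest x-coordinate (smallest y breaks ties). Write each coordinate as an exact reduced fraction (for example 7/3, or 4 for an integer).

Clipped polygon: [(11,3) (15,3) (15,15) (11,15)]

1. After x ≥ 11: [(11,3) (16,3) (20,13) (13,19) (11,19)]
2. After x ≤ 15: [(11,3) (15,3) (15,121/7) (13,19) (11,19)]
3. After y ≥ 2: [(11,3) (15,3) (15,121/7) (13,19) (11,19)]
4. After y ≤ 15: [(11,15) (11,3) (15,3) (15,15)]
5. Canonical ring: [(11,3) (15,3) (15,15) (11,15)]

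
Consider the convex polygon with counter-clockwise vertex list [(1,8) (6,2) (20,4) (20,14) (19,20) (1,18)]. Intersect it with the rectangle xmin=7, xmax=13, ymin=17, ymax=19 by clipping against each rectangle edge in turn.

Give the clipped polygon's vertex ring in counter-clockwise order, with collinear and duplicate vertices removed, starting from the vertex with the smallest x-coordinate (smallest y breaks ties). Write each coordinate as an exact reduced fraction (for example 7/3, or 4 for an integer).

Clipped polygon: [(7,17) (13,17) (13,19) (10,19) (7,56/3)]

1. After x ≥ 7: [(7,15/7) (20,4) (20,14) (19,20) (7,56/3)]
2. After x ≤ 13: [(7,15/7) (13,3) (13,58/3) (7,56/3)]
3. After y ≥ 17: [(7,17) (13,17) (13,58/3) (7,56/3)]
4. After y ≤ 19: [(7,17) (13,17) (13,19) (10,19) (7,56/3)]
5. Canonical ring: [(7,17) (13,17) (13,19) (10,19) (7,56/3)]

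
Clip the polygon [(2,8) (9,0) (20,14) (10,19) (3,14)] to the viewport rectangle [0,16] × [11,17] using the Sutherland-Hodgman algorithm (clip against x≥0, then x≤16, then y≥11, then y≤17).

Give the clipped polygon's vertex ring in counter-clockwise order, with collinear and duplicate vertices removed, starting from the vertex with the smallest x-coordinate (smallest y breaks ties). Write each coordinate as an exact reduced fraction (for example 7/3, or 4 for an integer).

Clipped polygon: [(5/2,11) (16,11) (16,16) (14,17) (36/5,17) (3,14)]

1. After x ≥ 0: [(2,8) (9,0) (20,14) (10,19) (3,14)]
2. After x ≤ 16: [(2,8) (9,0) (16,98/11) (16,16) (10,19) (3,14)]
3. After y ≥ 11: [(5/2,11) (16,11) (16,16) (10,19) (3,14)]
4. After y ≤ 17: [(5/2,11) (16,11) (16,16) (14,17) (36/5,17) (3,14)]
5. Canonical ring: [(5/2,11) (16,11) (16,16) (14,17) (36/5,17) (3,14)]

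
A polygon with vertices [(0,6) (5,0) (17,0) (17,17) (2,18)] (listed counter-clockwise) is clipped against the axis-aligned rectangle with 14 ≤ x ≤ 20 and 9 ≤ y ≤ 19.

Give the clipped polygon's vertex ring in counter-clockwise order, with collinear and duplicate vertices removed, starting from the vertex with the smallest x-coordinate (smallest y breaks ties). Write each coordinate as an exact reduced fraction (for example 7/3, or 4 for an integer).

Clipped polygon: [(14,9) (17,9) (17,17) (14,86/5)]

1. After x ≥ 14: [(14,0) (17,0) (17,17) (14,86/5)]
2. After x ≤ 20: [(14,0) (17,0) (17,17) (14,86/5)]
3. After y ≥ 9: [(14,9) (17,9) (17,17) (14,86/5)]
4. After y ≤ 19: [(14,9) (17,9) (17,17) (14,86/5)]
5. Canonical ring: [(14,9) (17,9) (17,17) (14,86/5)]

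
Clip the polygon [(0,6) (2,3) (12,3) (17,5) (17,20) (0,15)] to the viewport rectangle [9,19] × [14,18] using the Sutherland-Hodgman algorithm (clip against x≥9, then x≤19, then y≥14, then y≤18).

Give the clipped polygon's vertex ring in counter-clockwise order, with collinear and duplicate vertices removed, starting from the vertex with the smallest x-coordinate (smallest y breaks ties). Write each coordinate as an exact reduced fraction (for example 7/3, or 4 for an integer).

Clipped polygon: [(9,14) (17,14) (17,18) (51/5,18) (9,300/17)]

1. After x ≥ 9: [(9,3) (12,3) (17,5) (17,20) (9,300/17)]
2. After x ≤ 19: [(9,3) (12,3) (17,5) (17,20) (9,300/17)]
3. After y ≥ 14: [(9,14) (17,14) (17,20) (9,300/17)]
4. After y ≤ 18: [(9,14) (17,14) (17,18) (51/5,18) (9,300/17)]
5. Canonical ring: [(9,14) (17,14) (17,18) (51/5,18) (9,300/17)]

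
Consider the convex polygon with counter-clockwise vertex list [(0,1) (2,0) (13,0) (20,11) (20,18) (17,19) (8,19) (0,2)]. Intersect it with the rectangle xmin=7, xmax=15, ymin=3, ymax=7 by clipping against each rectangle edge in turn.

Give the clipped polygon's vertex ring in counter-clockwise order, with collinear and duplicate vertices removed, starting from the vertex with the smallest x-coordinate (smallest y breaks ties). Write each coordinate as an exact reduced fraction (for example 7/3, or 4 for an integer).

1. After x ≥ 7: [(7,0) (13,0) (20,11) (20,18) (17,19) (8,19) (7,135/8)]
2. After x ≤ 15: [(7,0) (13,0) (15,22/7) (15,19) (8,19) (7,135/8)]
3. After y ≥ 3: [(7,3) (164/11,3) (15,22/7) (15,19) (8,19) (7,135/8)]
4. After y ≤ 7: [(7,7) (7,3) (164/11,3) (15,22/7) (15,7)]
5. Canonical ring: [(7,3) (164/11,3) (15,22/7) (15,7) (7,7)]

Clipped polygon: [(7,3) (164/11,3) (15,22/7) (15,7) (7,7)]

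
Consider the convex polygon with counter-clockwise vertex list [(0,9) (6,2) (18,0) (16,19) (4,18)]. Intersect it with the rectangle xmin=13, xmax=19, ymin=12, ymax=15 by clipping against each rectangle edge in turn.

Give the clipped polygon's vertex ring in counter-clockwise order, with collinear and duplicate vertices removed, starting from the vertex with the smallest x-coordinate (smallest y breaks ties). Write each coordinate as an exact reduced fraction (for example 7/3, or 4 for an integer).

1. After x ≥ 13: [(13,5/6) (18,0) (16,19) (13,75/4)]
2. After x ≤ 19: [(13,5/6) (18,0) (16,19) (13,75/4)]
3. After y ≥ 12: [(13,12) (318/19,12) (16,19) (13,75/4)]
4. After y ≤ 15: [(13,15) (13,12) (318/19,12) (312/19,15)]
5. Canonical ring: [(13,12) (318/19,12) (312/19,15) (13,15)]

Clipped polygon: [(13,12) (318/19,12) (312/19,15) (13,15)]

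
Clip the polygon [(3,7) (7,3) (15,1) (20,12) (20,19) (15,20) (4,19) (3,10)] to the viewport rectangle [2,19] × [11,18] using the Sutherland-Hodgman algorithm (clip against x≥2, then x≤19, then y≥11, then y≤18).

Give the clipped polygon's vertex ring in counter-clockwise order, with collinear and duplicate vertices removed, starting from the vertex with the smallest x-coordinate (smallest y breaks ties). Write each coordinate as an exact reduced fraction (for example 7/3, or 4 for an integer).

1. After x ≥ 2: [(3,7) (7,3) (15,1) (20,12) (20,19) (15,20) (4,19) (3,10)]
2. After x ≤ 19: [(3,7) (7,3) (15,1) (19,49/5) (19,96/5) (15,20) (4,19) (3,10)]
3. After y ≥ 11: [(19,11) (19,96/5) (15,20) (4,19) (28/9,11)]
4. After y ≤ 18: [(19,11) (19,18) (35/9,18) (28/9,11)]
5. Canonical ring: [(28/9,11) (19,11) (19,18) (35/9,18)]

Clipped polygon: [(28/9,11) (19,11) (19,18) (35/9,18)]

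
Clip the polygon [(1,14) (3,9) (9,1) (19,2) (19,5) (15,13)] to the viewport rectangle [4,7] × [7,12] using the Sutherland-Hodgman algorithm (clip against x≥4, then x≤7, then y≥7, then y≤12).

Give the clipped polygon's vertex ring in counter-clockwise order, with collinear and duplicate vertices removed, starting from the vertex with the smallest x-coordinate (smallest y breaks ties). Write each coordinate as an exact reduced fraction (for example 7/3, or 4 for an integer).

1. After x ≥ 4: [(4,193/14) (4,23/3) (9,1) (19,2) (19,5) (15,13)]
2. After x ≤ 7: [(7,95/7) (4,193/14) (4,23/3) (7,11/3)]
3. After y ≥ 7: [(7,7) (7,95/7) (4,193/14) (4,23/3) (9/2,7)]
4. After y ≤ 12: [(7,7) (7,12) (4,12) (4,23/3) (9/2,7)]
5. Canonical ring: [(4,23/3) (9/2,7) (7,7) (7,12) (4,12)]

Clipped polygon: [(4,23/3) (9/2,7) (7,7) (7,12) (4,12)]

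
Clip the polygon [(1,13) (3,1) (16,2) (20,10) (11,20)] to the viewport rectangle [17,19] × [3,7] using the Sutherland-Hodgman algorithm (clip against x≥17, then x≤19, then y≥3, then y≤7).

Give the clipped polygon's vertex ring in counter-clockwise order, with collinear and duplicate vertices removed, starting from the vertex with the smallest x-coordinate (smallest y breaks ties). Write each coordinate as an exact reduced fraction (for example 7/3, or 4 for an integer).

Clipped polygon: [(17,4) (37/2,7) (17,7)]

1. After x ≥ 17: [(17,4) (20,10) (17,40/3)]
2. After x ≤ 19: [(17,4) (19,8) (19,100/9) (17,40/3)]
3. After y ≥ 3: [(17,4) (19,8) (19,100/9) (17,40/3)]
4. After y ≤ 7: [(17,7) (17,4) (37/2,7)]
5. Canonical ring: [(17,4) (37/2,7) (17,7)]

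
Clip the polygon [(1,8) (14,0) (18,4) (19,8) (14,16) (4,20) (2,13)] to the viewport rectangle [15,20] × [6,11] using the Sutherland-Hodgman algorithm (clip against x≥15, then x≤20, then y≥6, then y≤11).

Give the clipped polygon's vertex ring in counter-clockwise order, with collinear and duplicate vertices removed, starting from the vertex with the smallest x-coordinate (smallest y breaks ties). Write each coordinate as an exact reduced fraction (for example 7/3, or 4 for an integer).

1. After x ≥ 15: [(15,1) (18,4) (19,8) (15,72/5)]
2. After x ≤ 20: [(15,1) (18,4) (19,8) (15,72/5)]
3. After y ≥ 6: [(15,6) (37/2,6) (19,8) (15,72/5)]
4. After y ≤ 11: [(15,11) (15,6) (37/2,6) (19,8) (137/8,11)]
5. Canonical ring: [(15,6) (37/2,6) (19,8) (137/8,11) (15,11)]

Clipped polygon: [(15,6) (37/2,6) (19,8) (137/8,11) (15,11)]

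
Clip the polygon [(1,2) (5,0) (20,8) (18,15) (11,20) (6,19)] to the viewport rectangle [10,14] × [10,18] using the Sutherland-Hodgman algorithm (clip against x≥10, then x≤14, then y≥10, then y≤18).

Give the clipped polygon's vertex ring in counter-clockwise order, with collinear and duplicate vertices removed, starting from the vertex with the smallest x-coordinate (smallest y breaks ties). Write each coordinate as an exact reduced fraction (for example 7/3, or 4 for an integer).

1. After x ≥ 10: [(10,8/3) (20,8) (18,15) (11,20) (10,99/5)]
2. After x ≤ 14: [(10,8/3) (14,24/5) (14,125/7) (11,20) (10,99/5)]
3. After y ≥ 10: [(10,10) (14,10) (14,125/7) (11,20) (10,99/5)]
4. After y ≤ 18: [(10,18) (10,10) (14,10) (14,125/7) (69/5,18)]
5. Canonical ring: [(10,10) (14,10) (14,125/7) (69/5,18) (10,18)]

Clipped polygon: [(10,10) (14,10) (14,125/7) (69/5,18) (10,18)]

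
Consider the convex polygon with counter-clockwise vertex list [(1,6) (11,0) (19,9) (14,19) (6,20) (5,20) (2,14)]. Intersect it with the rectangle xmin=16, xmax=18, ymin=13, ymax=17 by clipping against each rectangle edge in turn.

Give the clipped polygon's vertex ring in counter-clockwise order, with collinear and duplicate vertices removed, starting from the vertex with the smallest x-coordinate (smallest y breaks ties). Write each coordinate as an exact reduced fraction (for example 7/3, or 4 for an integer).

1. After x ≥ 16: [(16,45/8) (19,9) (16,15)]
2. After x ≤ 18: [(16,45/8) (18,63/8) (18,11) (16,15)]
3. After y ≥ 13: [(16,13) (17,13) (16,15)]
4. After y ≤ 17: [(16,13) (17,13) (16,15)]
5. Canonical ring: [(16,13) (17,13) (16,15)]

Clipped polygon: [(16,13) (17,13) (16,15)]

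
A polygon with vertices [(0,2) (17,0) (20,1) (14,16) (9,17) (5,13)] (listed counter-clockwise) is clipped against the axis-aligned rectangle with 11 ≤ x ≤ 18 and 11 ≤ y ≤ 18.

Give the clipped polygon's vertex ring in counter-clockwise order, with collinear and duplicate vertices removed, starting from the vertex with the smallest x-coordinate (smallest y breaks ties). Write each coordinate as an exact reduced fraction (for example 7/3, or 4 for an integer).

Clipped polygon: [(11,11) (16,11) (14,16) (11,83/5)]

1. After x ≥ 11: [(11,12/17) (17,0) (20,1) (14,16) (11,83/5)]
2. After x ≤ 18: [(11,12/17) (17,0) (18,1/3) (18,6) (14,16) (11,83/5)]
3. After y ≥ 11: [(11,11) (16,11) (14,16) (11,83/5)]
4. After y ≤ 18: [(11,11) (16,11) (14,16) (11,83/5)]
5. Canonical ring: [(11,11) (16,11) (14,16) (11,83/5)]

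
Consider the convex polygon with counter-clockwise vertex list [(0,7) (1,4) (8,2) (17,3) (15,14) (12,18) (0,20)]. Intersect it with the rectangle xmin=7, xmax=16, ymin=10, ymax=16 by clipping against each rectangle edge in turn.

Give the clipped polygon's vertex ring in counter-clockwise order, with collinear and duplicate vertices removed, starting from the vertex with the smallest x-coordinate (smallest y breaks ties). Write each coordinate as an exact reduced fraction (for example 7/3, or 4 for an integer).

Clipped polygon: [(7,10) (173/11,10) (15,14) (27/2,16) (7,16)]

1. After x ≥ 7: [(7,16/7) (8,2) (17,3) (15,14) (12,18) (7,113/6)]
2. After x ≤ 16: [(7,16/7) (8,2) (16,26/9) (16,17/2) (15,14) (12,18) (7,113/6)]
3. After y ≥ 10: [(7,10) (173/11,10) (15,14) (12,18) (7,113/6)]
4. After y ≤ 16: [(7,16) (7,10) (173/11,10) (15,14) (27/2,16)]
5. Canonical ring: [(7,10) (173/11,10) (15,14) (27/2,16) (7,16)]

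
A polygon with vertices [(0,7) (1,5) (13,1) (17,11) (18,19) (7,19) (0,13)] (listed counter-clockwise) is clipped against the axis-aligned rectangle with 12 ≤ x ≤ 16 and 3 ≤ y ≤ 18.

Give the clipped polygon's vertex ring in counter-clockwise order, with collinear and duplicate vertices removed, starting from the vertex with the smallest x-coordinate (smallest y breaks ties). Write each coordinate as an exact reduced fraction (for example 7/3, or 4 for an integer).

1. After x ≥ 12: [(12,4/3) (13,1) (17,11) (18,19) (12,19)]
2. After x ≤ 16: [(12,4/3) (13,1) (16,17/2) (16,19) (12,19)]
3. After y ≥ 3: [(12,3) (69/5,3) (16,17/2) (16,19) (12,19)]
4. After y ≤ 18: [(12,18) (12,3) (69/5,3) (16,17/2) (16,18)]
5. Canonical ring: [(12,3) (69/5,3) (16,17/2) (16,18) (12,18)]

Clipped polygon: [(12,3) (69/5,3) (16,17/2) (16,18) (12,18)]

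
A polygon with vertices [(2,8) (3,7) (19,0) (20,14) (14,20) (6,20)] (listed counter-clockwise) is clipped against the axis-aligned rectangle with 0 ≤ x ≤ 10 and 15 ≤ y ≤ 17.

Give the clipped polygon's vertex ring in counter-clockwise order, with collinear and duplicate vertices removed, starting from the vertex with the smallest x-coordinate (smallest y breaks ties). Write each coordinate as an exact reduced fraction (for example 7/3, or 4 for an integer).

Clipped polygon: [(13/3,15) (10,15) (10,17) (5,17)]

1. After x ≥ 0: [(2,8) (3,7) (19,0) (20,14) (14,20) (6,20)]
2. After x ≤ 10: [(2,8) (3,7) (10,63/16) (10,20) (6,20)]
3. After y ≥ 15: [(13/3,15) (10,15) (10,20) (6,20)]
4. After y ≤ 17: [(5,17) (13/3,15) (10,15) (10,17)]
5. Canonical ring: [(13/3,15) (10,15) (10,17) (5,17)]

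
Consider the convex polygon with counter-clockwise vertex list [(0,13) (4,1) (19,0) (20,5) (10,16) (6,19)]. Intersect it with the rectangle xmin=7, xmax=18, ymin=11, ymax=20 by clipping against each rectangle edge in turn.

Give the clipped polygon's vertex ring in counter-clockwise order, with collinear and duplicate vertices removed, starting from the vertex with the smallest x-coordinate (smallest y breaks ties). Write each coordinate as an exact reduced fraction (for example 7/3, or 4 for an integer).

1. After x ≥ 7: [(7,4/5) (19,0) (20,5) (10,16) (7,73/4)]
2. After x ≤ 18: [(7,4/5) (18,1/15) (18,36/5) (10,16) (7,73/4)]
3. After y ≥ 11: [(7,11) (160/11,11) (10,16) (7,73/4)]
4. After y ≤ 20: [(7,11) (160/11,11) (10,16) (7,73/4)]
5. Canonical ring: [(7,11) (160/11,11) (10,16) (7,73/4)]

Clipped polygon: [(7,11) (160/11,11) (10,16) (7,73/4)]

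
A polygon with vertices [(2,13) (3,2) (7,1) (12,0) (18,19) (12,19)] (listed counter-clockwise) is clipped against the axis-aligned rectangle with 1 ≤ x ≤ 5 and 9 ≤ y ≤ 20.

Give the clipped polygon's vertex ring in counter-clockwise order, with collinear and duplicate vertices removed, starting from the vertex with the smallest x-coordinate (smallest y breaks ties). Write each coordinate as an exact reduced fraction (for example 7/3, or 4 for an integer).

Clipped polygon: [(2,13) (26/11,9) (5,9) (5,74/5)]

1. After x ≥ 1: [(2,13) (3,2) (7,1) (12,0) (18,19) (12,19)]
2. After x ≤ 5: [(5,74/5) (2,13) (3,2) (5,3/2)]
3. After y ≥ 9: [(5,9) (5,74/5) (2,13) (26/11,9)]
4. After y ≤ 20: [(5,9) (5,74/5) (2,13) (26/11,9)]
5. Canonical ring: [(2,13) (26/11,9) (5,9) (5,74/5)]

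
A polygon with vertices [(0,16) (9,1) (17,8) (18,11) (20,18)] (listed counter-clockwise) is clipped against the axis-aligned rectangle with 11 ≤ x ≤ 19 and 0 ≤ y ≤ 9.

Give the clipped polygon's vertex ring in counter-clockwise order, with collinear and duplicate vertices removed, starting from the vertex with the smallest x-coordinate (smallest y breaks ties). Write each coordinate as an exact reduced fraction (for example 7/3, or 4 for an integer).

1. After x ≥ 11: [(11,171/10) (11,11/4) (17,8) (18,11) (20,18)]
2. After x ≤ 19: [(19,179/10) (11,171/10) (11,11/4) (17,8) (18,11) (19,29/2)]
3. After y ≥ 0: [(19,179/10) (11,171/10) (11,11/4) (17,8) (18,11) (19,29/2)]
4. After y ≤ 9: [(11,9) (11,11/4) (17,8) (52/3,9)]
5. Canonical ring: [(11,11/4) (17,8) (52/3,9) (11,9)]

Clipped polygon: [(11,11/4) (17,8) (52/3,9) (11,9)]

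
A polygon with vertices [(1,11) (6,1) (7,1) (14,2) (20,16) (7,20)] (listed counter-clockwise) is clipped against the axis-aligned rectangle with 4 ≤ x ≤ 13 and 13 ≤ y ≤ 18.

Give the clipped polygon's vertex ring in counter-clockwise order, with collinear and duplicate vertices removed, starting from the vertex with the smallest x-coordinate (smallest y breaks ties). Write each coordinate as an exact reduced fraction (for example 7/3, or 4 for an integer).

Clipped polygon: [(4,13) (13,13) (13,18) (17/3,18) (4,31/2)]

1. After x ≥ 4: [(4,31/2) (4,5) (6,1) (7,1) (14,2) (20,16) (7,20)]
2. After x ≤ 13: [(4,31/2) (4,5) (6,1) (7,1) (13,13/7) (13,236/13) (7,20)]
3. After y ≥ 13: [(4,31/2) (4,13) (13,13) (13,236/13) (7,20)]
4. After y ≤ 18: [(17/3,18) (4,31/2) (4,13) (13,13) (13,18)]
5. Canonical ring: [(4,13) (13,13) (13,18) (17/3,18) (4,31/2)]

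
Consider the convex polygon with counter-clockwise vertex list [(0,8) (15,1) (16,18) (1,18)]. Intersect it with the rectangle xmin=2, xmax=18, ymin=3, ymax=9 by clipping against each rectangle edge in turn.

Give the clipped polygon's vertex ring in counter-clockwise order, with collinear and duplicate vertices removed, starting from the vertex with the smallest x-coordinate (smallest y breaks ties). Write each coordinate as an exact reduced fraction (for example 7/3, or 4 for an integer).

1. After x ≥ 2: [(2,106/15) (15,1) (16,18) (2,18)]
2. After x ≤ 18: [(2,106/15) (15,1) (16,18) (2,18)]
3. After y ≥ 3: [(2,106/15) (75/7,3) (257/17,3) (16,18) (2,18)]
4. After y ≤ 9: [(2,9) (2,106/15) (75/7,3) (257/17,3) (263/17,9)]
5. Canonical ring: [(2,106/15) (75/7,3) (257/17,3) (263/17,9) (2,9)]

Clipped polygon: [(2,106/15) (75/7,3) (257/17,3) (263/17,9) (2,9)]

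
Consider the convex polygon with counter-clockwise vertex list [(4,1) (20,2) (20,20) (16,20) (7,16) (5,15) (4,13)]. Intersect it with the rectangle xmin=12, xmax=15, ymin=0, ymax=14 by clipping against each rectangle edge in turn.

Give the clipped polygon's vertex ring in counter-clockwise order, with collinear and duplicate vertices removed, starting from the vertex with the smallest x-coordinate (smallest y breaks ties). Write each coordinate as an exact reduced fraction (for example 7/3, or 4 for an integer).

1. After x ≥ 12: [(12,3/2) (20,2) (20,20) (16,20) (12,164/9)]
2. After x ≤ 15: [(12,3/2) (15,27/16) (15,176/9) (12,164/9)]
3. After y ≥ 0: [(12,3/2) (15,27/16) (15,176/9) (12,164/9)]
4. After y ≤ 14: [(12,14) (12,3/2) (15,27/16) (15,14)]
5. Canonical ring: [(12,3/2) (15,27/16) (15,14) (12,14)]

Clipped polygon: [(12,3/2) (15,27/16) (15,14) (12,14)]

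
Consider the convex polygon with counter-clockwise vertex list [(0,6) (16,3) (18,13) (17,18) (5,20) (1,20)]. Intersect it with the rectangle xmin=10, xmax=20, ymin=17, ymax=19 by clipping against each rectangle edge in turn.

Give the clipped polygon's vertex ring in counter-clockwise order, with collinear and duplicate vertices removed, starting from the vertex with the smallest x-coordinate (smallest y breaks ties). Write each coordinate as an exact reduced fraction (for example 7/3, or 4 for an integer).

Clipped polygon: [(10,17) (86/5,17) (17,18) (11,19) (10,19)]

1. After x ≥ 10: [(10,33/8) (16,3) (18,13) (17,18) (10,115/6)]
2. After x ≤ 20: [(10,33/8) (16,3) (18,13) (17,18) (10,115/6)]
3. After y ≥ 17: [(10,17) (86/5,17) (17,18) (10,115/6)]
4. After y ≤ 19: [(10,19) (10,17) (86/5,17) (17,18) (11,19)]
5. Canonical ring: [(10,17) (86/5,17) (17,18) (11,19) (10,19)]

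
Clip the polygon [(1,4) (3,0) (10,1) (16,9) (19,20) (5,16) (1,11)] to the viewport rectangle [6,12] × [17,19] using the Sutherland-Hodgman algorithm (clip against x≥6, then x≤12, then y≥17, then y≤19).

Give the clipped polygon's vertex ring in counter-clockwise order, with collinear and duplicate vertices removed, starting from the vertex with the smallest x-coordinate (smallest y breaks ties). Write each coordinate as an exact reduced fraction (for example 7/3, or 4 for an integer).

Clipped polygon: [(17/2,17) (12,17) (12,18)]

1. After x ≥ 6: [(6,3/7) (10,1) (16,9) (19,20) (6,114/7)]
2. After x ≤ 12: [(6,3/7) (10,1) (12,11/3) (12,18) (6,114/7)]
3. After y ≥ 17: [(12,17) (12,18) (17/2,17)]
4. After y ≤ 19: [(12,17) (12,18) (17/2,17)]
5. Canonical ring: [(17/2,17) (12,17) (12,18)]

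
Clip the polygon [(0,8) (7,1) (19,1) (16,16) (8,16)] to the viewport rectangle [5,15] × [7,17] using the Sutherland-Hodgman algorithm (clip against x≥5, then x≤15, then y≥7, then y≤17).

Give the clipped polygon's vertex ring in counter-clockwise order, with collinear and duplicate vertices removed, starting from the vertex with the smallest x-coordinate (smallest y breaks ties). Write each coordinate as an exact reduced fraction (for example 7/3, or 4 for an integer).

1. After x ≥ 5: [(5,13) (5,3) (7,1) (19,1) (16,16) (8,16)]
2. After x ≤ 15: [(5,13) (5,3) (7,1) (15,1) (15,16) (8,16)]
3. After y ≥ 7: [(5,13) (5,7) (15,7) (15,16) (8,16)]
4. After y ≤ 17: [(5,13) (5,7) (15,7) (15,16) (8,16)]
5. Canonical ring: [(5,7) (15,7) (15,16) (8,16) (5,13)]

Clipped polygon: [(5,7) (15,7) (15,16) (8,16) (5,13)]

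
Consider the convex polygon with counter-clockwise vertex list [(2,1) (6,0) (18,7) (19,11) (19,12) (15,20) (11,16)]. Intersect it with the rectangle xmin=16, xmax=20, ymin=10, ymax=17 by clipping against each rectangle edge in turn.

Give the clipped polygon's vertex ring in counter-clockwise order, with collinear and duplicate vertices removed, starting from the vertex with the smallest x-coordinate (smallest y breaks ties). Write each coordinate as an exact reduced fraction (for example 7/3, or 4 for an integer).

Clipped polygon: [(16,10) (75/4,10) (19,11) (19,12) (33/2,17) (16,17)]

1. After x ≥ 16: [(16,35/6) (18,7) (19,11) (19,12) (16,18)]
2. After x ≤ 20: [(16,35/6) (18,7) (19,11) (19,12) (16,18)]
3. After y ≥ 10: [(16,10) (75/4,10) (19,11) (19,12) (16,18)]
4. After y ≤ 17: [(16,17) (16,10) (75/4,10) (19,11) (19,12) (33/2,17)]
5. Canonical ring: [(16,10) (75/4,10) (19,11) (19,12) (33/2,17) (16,17)]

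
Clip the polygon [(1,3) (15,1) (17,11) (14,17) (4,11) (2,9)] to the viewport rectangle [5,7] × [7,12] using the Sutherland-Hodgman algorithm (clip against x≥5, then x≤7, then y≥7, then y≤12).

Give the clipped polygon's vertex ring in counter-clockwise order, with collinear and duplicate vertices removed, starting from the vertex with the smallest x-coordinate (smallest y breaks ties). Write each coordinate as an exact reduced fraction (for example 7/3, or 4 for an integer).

Clipped polygon: [(5,7) (7,7) (7,12) (17/3,12) (5,58/5)]

1. After x ≥ 5: [(5,17/7) (15,1) (17,11) (14,17) (5,58/5)]
2. After x ≤ 7: [(5,17/7) (7,15/7) (7,64/5) (5,58/5)]
3. After y ≥ 7: [(5,7) (7,7) (7,64/5) (5,58/5)]
4. After y ≤ 12: [(5,7) (7,7) (7,12) (17/3,12) (5,58/5)]
5. Canonical ring: [(5,7) (7,7) (7,12) (17/3,12) (5,58/5)]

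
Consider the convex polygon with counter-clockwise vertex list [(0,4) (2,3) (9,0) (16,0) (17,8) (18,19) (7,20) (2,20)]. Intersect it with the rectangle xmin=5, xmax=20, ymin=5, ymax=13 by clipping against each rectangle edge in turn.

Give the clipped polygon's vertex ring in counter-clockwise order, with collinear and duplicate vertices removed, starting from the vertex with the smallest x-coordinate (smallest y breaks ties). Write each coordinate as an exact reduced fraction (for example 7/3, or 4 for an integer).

1. After x ≥ 5: [(5,12/7) (9,0) (16,0) (17,8) (18,19) (7,20) (5,20)]
2. After x ≤ 20: [(5,12/7) (9,0) (16,0) (17,8) (18,19) (7,20) (5,20)]
3. After y ≥ 5: [(5,5) (133/8,5) (17,8) (18,19) (7,20) (5,20)]
4. After y ≤ 13: [(5,13) (5,5) (133/8,5) (17,8) (192/11,13)]
5. Canonical ring: [(5,5) (133/8,5) (17,8) (192/11,13) (5,13)]

Clipped polygon: [(5,5) (133/8,5) (17,8) (192/11,13) (5,13)]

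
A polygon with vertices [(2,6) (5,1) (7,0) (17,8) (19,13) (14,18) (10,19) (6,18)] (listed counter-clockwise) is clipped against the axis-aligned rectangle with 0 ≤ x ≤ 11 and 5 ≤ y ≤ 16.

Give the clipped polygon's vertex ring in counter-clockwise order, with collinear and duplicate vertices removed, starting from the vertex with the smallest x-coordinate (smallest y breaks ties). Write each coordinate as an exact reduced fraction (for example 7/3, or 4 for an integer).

1. After x ≥ 0: [(2,6) (5,1) (7,0) (17,8) (19,13) (14,18) (10,19) (6,18)]
2. After x ≤ 11: [(2,6) (5,1) (7,0) (11,16/5) (11,75/4) (10,19) (6,18)]
3. After y ≥ 5: [(2,6) (13/5,5) (11,5) (11,75/4) (10,19) (6,18)]
4. After y ≤ 16: [(16/3,16) (2,6) (13/5,5) (11,5) (11,16)]
5. Canonical ring: [(2,6) (13/5,5) (11,5) (11,16) (16/3,16)]

Clipped polygon: [(2,6) (13/5,5) (11,5) (11,16) (16/3,16)]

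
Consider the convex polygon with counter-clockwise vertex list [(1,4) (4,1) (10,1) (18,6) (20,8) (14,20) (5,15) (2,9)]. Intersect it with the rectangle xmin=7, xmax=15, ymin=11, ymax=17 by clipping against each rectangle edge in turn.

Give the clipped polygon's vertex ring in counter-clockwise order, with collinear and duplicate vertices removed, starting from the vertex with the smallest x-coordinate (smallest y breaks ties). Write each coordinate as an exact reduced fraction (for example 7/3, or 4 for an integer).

1. After x ≥ 7: [(7,1) (10,1) (18,6) (20,8) (14,20) (7,145/9)]
2. After x ≤ 15: [(7,1) (10,1) (15,33/8) (15,18) (14,20) (7,145/9)]
3. After y ≥ 11: [(7,11) (15,11) (15,18) (14,20) (7,145/9)]
4. After y ≤ 17: [(7,11) (15,11) (15,17) (43/5,17) (7,145/9)]
5. Canonical ring: [(7,11) (15,11) (15,17) (43/5,17) (7,145/9)]

Clipped polygon: [(7,11) (15,11) (15,17) (43/5,17) (7,145/9)]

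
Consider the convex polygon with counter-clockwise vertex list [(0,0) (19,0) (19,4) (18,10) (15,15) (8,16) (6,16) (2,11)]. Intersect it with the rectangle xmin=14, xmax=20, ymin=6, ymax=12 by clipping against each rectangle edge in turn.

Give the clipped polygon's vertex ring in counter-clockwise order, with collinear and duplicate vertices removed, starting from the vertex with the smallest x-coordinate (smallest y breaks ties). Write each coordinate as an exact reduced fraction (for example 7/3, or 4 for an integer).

1. After x ≥ 14: [(14,0) (19,0) (19,4) (18,10) (15,15) (14,106/7)]
2. After x ≤ 20: [(14,0) (19,0) (19,4) (18,10) (15,15) (14,106/7)]
3. After y ≥ 6: [(14,6) (56/3,6) (18,10) (15,15) (14,106/7)]
4. After y ≤ 12: [(14,12) (14,6) (56/3,6) (18,10) (84/5,12)]
5. Canonical ring: [(14,6) (56/3,6) (18,10) (84/5,12) (14,12)]

Clipped polygon: [(14,6) (56/3,6) (18,10) (84/5,12) (14,12)]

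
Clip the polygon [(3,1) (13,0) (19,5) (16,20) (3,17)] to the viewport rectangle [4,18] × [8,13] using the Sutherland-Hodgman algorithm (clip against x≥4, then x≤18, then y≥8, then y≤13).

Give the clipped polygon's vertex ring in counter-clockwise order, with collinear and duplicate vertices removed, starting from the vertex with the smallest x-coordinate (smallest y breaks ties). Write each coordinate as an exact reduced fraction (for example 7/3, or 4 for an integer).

1. After x ≥ 4: [(4,9/10) (13,0) (19,5) (16,20) (4,224/13)]
2. After x ≤ 18: [(4,9/10) (13,0) (18,25/6) (18,10) (16,20) (4,224/13)]
3. After y ≥ 8: [(4,8) (18,8) (18,10) (16,20) (4,224/13)]
4. After y ≤ 13: [(4,13) (4,8) (18,8) (18,10) (87/5,13)]
5. Canonical ring: [(4,8) (18,8) (18,10) (87/5,13) (4,13)]

Clipped polygon: [(4,8) (18,8) (18,10) (87/5,13) (4,13)]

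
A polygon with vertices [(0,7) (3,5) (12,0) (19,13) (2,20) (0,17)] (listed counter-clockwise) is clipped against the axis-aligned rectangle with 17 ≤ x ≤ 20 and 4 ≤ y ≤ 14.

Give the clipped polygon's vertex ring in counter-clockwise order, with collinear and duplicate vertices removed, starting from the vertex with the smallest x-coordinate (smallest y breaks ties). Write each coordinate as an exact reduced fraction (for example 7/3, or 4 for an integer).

1. After x ≥ 17: [(17,65/7) (19,13) (17,235/17)]
2. After x ≤ 20: [(17,65/7) (19,13) (17,235/17)]
3. After y ≥ 4: [(17,65/7) (19,13) (17,235/17)]
4. After y ≤ 14: [(17,65/7) (19,13) (17,235/17)]
5. Canonical ring: [(17,65/7) (19,13) (17,235/17)]

Clipped polygon: [(17,65/7) (19,13) (17,235/17)]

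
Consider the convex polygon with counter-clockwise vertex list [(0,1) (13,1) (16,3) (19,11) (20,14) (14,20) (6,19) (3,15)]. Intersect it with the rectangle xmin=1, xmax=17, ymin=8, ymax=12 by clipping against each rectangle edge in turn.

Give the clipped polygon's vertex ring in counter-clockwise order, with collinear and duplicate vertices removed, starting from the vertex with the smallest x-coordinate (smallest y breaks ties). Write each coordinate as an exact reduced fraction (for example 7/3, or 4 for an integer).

1. After x ≥ 1: [(1,17/3) (1,1) (13,1) (16,3) (19,11) (20,14) (14,20) (6,19) (3,15)]
2. After x ≤ 17: [(1,17/3) (1,1) (13,1) (16,3) (17,17/3) (17,17) (14,20) (6,19) (3,15)]
3. After y ≥ 8: [(3/2,8) (17,8) (17,17) (14,20) (6,19) (3,15)]
4. After y ≤ 12: [(33/14,12) (3/2,8) (17,8) (17,12)]
5. Canonical ring: [(3/2,8) (17,8) (17,12) (33/14,12)]

Clipped polygon: [(3/2,8) (17,8) (17,12) (33/14,12)]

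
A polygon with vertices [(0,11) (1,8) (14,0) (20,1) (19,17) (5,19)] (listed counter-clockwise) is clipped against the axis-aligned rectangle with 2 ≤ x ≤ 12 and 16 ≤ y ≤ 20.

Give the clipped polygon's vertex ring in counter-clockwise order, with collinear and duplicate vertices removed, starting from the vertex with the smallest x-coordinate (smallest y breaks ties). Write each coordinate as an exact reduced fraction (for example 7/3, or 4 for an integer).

Clipped polygon: [(25/8,16) (12,16) (12,18) (5,19)]

1. After x ≥ 2: [(2,71/5) (2,96/13) (14,0) (20,1) (19,17) (5,19)]
2. After x ≤ 12: [(2,71/5) (2,96/13) (12,16/13) (12,18) (5,19)]
3. After y ≥ 16: [(25/8,16) (12,16) (12,18) (5,19)]
4. After y ≤ 20: [(25/8,16) (12,16) (12,18) (5,19)]
5. Canonical ring: [(25/8,16) (12,16) (12,18) (5,19)]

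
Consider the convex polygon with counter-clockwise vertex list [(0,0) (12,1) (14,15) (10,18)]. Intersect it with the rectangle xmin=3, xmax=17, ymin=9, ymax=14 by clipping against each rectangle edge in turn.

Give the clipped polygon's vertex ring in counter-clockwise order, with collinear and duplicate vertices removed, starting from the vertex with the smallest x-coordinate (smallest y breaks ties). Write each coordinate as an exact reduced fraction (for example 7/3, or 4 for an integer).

Clipped polygon: [(5,9) (92/7,9) (97/7,14) (70/9,14)]

1. After x ≥ 3: [(3,27/5) (3,1/4) (12,1) (14,15) (10,18)]
2. After x ≤ 17: [(3,27/5) (3,1/4) (12,1) (14,15) (10,18)]
3. After y ≥ 9: [(5,9) (92/7,9) (14,15) (10,18)]
4. After y ≤ 14: [(70/9,14) (5,9) (92/7,9) (97/7,14)]
5. Canonical ring: [(5,9) (92/7,9) (97/7,14) (70/9,14)]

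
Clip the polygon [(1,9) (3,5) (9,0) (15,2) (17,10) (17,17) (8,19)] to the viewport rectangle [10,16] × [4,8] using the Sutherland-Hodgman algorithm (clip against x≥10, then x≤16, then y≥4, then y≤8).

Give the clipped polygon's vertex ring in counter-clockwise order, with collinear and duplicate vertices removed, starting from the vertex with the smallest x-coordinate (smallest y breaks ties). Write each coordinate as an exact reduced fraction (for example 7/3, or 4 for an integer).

1. After x ≥ 10: [(10,1/3) (15,2) (17,10) (17,17) (10,167/9)]
2. After x ≤ 16: [(10,1/3) (15,2) (16,6) (16,155/9) (10,167/9)]
3. After y ≥ 4: [(10,4) (31/2,4) (16,6) (16,155/9) (10,167/9)]
4. After y ≤ 8: [(10,8) (10,4) (31/2,4) (16,6) (16,8)]
5. Canonical ring: [(10,4) (31/2,4) (16,6) (16,8) (10,8)]

Clipped polygon: [(10,4) (31/2,4) (16,6) (16,8) (10,8)]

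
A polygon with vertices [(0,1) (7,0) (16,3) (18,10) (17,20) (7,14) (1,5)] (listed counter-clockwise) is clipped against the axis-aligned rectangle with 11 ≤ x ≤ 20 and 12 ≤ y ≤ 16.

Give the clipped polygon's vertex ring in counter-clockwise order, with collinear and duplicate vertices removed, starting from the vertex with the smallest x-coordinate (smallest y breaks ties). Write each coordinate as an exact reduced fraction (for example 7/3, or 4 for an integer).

Clipped polygon: [(11,12) (89/5,12) (87/5,16) (11,16)]

1. After x ≥ 11: [(11,4/3) (16,3) (18,10) (17,20) (11,82/5)]
2. After x ≤ 20: [(11,4/3) (16,3) (18,10) (17,20) (11,82/5)]
3. After y ≥ 12: [(11,12) (89/5,12) (17,20) (11,82/5)]
4. After y ≤ 16: [(11,16) (11,12) (89/5,12) (87/5,16)]
5. Canonical ring: [(11,12) (89/5,12) (87/5,16) (11,16)]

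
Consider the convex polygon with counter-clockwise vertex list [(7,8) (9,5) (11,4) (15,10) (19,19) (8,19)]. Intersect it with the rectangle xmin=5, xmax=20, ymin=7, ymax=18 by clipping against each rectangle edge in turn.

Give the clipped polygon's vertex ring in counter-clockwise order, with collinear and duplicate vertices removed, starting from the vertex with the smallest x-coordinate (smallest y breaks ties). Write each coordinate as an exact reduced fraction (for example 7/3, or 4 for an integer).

1. After x ≥ 5: [(7,8) (9,5) (11,4) (15,10) (19,19) (8,19)]
2. After x ≤ 20: [(7,8) (9,5) (11,4) (15,10) (19,19) (8,19)]
3. After y ≥ 7: [(7,8) (23/3,7) (13,7) (15,10) (19,19) (8,19)]
4. After y ≤ 18: [(87/11,18) (7,8) (23/3,7) (13,7) (15,10) (167/9,18)]
5. Canonical ring: [(7,8) (23/3,7) (13,7) (15,10) (167/9,18) (87/11,18)]

Clipped polygon: [(7,8) (23/3,7) (13,7) (15,10) (167/9,18) (87/11,18)]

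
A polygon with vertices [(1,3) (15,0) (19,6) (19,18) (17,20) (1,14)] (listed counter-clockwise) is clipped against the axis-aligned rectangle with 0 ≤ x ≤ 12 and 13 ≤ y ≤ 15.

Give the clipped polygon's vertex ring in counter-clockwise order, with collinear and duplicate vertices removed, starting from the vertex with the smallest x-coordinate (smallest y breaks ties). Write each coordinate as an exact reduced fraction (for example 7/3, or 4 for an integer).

1. After x ≥ 0: [(1,3) (15,0) (19,6) (19,18) (17,20) (1,14)]
2. After x ≤ 12: [(1,3) (12,9/14) (12,145/8) (1,14)]
3. After y ≥ 13: [(1,13) (12,13) (12,145/8) (1,14)]
4. After y ≤ 15: [(1,13) (12,13) (12,15) (11/3,15) (1,14)]
5. Canonical ring: [(1,13) (12,13) (12,15) (11/3,15) (1,14)]

Clipped polygon: [(1,13) (12,13) (12,15) (11/3,15) (1,14)]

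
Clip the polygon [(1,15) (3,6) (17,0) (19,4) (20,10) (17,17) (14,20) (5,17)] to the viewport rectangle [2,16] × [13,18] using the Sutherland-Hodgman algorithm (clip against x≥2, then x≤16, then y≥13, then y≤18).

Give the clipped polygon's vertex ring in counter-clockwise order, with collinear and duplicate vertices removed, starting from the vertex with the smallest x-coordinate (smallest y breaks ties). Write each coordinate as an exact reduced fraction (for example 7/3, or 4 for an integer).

Clipped polygon: [(2,13) (16,13) (16,18) (8,18) (5,17) (2,31/2)]

1. After x ≥ 2: [(2,31/2) (2,21/2) (3,6) (17,0) (19,4) (20,10) (17,17) (14,20) (5,17)]
2. After x ≤ 16: [(2,31/2) (2,21/2) (3,6) (16,3/7) (16,18) (14,20) (5,17)]
3. After y ≥ 13: [(2,31/2) (2,13) (16,13) (16,18) (14,20) (5,17)]
4. After y ≤ 18: [(2,31/2) (2,13) (16,13) (16,18) (16,18) (8,18) (5,17)]
5. Canonical ring: [(2,13) (16,13) (16,18) (8,18) (5,17) (2,31/2)]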